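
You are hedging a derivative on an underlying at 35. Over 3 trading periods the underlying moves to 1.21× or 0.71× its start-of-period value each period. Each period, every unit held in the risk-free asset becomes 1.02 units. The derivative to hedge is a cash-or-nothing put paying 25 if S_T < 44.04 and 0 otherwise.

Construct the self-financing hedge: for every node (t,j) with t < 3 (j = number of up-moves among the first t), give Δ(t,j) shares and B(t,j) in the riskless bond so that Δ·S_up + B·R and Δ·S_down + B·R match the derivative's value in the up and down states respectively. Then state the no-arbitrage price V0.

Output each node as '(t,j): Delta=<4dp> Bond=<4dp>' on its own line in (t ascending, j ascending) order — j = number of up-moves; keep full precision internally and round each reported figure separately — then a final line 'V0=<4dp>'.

Risk-neutral probability p* = (R−d)/(u−d) = (1.02−0.71)/(1.21−0.71) = 0.6200.
Payoff layer (t=3): V(3,0)=25.0000, V(3,1)=25.0000, V(3,2)=25.0000, V(3,3)=0.0000
  t=2,j=0: stock 17.6435 → up 21.3486 (V=25.0000), down 12.5269 (V=25.0000). Price 24.5098; hedge Δ=0.0000, bond B=24.5098.
  t=2,j=1: stock 30.0685 → up 36.3829 (V=25.0000), down 21.3486 (V=25.0000). Price 24.5098; hedge Δ=0.0000, bond B=24.5098.
  t=2,j=2: stock 51.2435 → up 62.0046 (V=0.0000), down 36.3829 (V=25.0000). Price 9.3137; hedge Δ=-0.9757, bond B=59.3137.
  t=1,j=0: stock 24.8500 → up 30.0685 (V=24.5098), down 17.6435 (V=24.5098). Price 24.0292; hedge Δ=0.0000, bond B=24.0292.
  t=1,j=1: stock 42.3500 → up 51.2435 (V=9.3137), down 30.0685 (V=24.5098). Price 14.7924; hedge Δ=-0.7176, bond B=45.1845.
  t=0,j=0: stock 35.0000 → up 42.3500 (V=14.7924), down 24.8500 (V=24.0292). Price 17.9435; hedge Δ=-0.5278, bond B=36.4172.
Self-financing check: at every node Δ·S+B equals the discounted successor values.

(0,0): Delta=-0.5278 Bond=36.4172
(1,0): Delta=0.0000 Bond=24.0292
(1,1): Delta=-0.7176 Bond=45.1845
(2,0): Delta=0.0000 Bond=24.5098
(2,1): Delta=0.0000 Bond=24.5098
(2,2): Delta=-0.9757 Bond=59.3137
V0=17.9435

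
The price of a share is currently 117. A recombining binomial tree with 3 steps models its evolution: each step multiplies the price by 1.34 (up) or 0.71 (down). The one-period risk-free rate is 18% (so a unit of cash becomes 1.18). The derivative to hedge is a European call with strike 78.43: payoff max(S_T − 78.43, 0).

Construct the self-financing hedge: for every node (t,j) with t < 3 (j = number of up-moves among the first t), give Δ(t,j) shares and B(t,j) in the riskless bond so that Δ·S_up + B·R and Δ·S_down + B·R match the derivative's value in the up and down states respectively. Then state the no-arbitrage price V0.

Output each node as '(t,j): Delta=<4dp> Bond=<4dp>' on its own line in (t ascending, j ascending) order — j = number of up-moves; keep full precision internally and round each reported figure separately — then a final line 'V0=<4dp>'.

Under the risk-neutral measure, an up-move has probability p* = (R−d)/(u−d) = 0.7460 and values discount at R = 1.18.
Payoff layer (t=3): V(3,0)=0.0000, V(3,1)=0.6028, V(3,2)=70.7305, V(3,3)=203.0842
Node (2,0) S=58.9797: V=(p*·0.6028+(1−p*)·0.0000)/1.18=0.3811; Δ=(0.6028−0.0000)/(79.0328−41.8756)=0.0162; B=V−Δ·S=-0.5757
Node (2,1) S=111.3138: V=(p*·70.7305+(1−p*)·0.6028)/1.18=44.8477; Δ=(70.7305−0.6028)/(149.1605−79.0328)=1.0000; B=V−Δ·S=-66.4661
Node (2,2) S=210.0852: V=(p*·203.0842+(1−p*)·70.7305)/1.18=143.6191; Δ=(203.0842−70.7305)/(281.5142−149.1605)=1.0000; B=V−Δ·S=-66.4661
Node (1,0) S=83.0700: V=(p*·44.8477+(1−p*)·0.3811)/1.18=28.4361; Δ=(44.8477−0.3811)/(111.3138−58.9797)=0.8497; B=V−Δ·S=-42.1458
Node (1,1) S=156.7800: V=(p*·143.6191+(1−p*)·44.8477)/1.18=100.4528; Δ=(143.6191−44.8477)/(210.0852−111.3138)=1.0000; B=V−Δ·S=-56.3272
Node (0,0) S=117.0000: V=(p*·100.4528+(1−p*)·28.4361)/1.18=69.6295; Δ=(100.4528−28.4361)/(156.7800−83.0700)=0.9770; B=V−Δ·S=-44.6827
Root portfolio cost Δ·117+B reproduces V0=69.6295.

(0,0): Delta=0.9770 Bond=-44.6827
(1,0): Delta=0.8497 Bond=-42.1458
(1,1): Delta=1.0000 Bond=-56.3272
(2,0): Delta=0.0162 Bond=-0.5757
(2,1): Delta=1.0000 Bond=-66.4661
(2,2): Delta=1.0000 Bond=-66.4661
V0=69.6295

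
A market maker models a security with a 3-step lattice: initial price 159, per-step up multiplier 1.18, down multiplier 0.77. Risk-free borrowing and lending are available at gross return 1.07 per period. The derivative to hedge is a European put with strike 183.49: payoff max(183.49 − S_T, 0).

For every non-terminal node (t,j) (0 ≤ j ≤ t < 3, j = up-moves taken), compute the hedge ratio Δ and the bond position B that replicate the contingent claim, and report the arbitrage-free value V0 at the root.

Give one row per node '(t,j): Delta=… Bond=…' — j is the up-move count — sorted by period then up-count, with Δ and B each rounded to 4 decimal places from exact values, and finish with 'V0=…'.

Since d<R<u, set p* = (R−d)/(u−d) = 0.7317; price each node as the discounted p*-expectation of its children.
Terminal payoffs: V(3,0)=110.9013, V(3,1)=72.2501, V(3,2)=13.0185, V(3,3)=0.0000
  t=2,j=0: stock 94.2711 → up 111.2399 (V=72.2501), down 72.5887 (V=110.9013). Price 77.2149; hedge Δ=-1.0000, bond B=171.4860.
  t=2,j=1: stock 144.4674 → up 170.4715 (V=13.0185), down 111.2399 (V=72.2501). Price 27.0186; hedge Δ=-1.0000, bond B=171.4860.
  t=2,j=2: stock 221.3916 → up 261.2421 (V=0.0000), down 170.4715 (V=13.0185). Price 3.2643; hedge Δ=-0.1434, bond B=35.0166.
  t=1,j=0: stock 122.4300 → up 144.4674 (V=27.0186), down 94.2711 (V=77.2149). Price 37.8373; hedge Δ=-1.0000, bond B=160.2673.
  t=1,j=1: stock 187.6200 → up 221.3916 (V=3.2643), down 144.4674 (V=27.0186). Price 9.0069; hedge Δ=-0.3088, bond B=66.9443.
  t=0,j=0: stock 159.0000 → up 187.6200 (V=9.0069), down 122.4300 (V=37.8373). Price 15.6466; hedge Δ=-0.4423, bond B=85.9646.
Self-financing check: at every node Δ·S+B equals the discounted successor values.

(0,0): Delta=-0.4423 Bond=85.9646
(1,0): Delta=-1.0000 Bond=160.2673
(1,1): Delta=-0.3088 Bond=66.9443
(2,0): Delta=-1.0000 Bond=171.4860
(2,1): Delta=-1.0000 Bond=171.4860
(2,2): Delta=-0.1434 Bond=35.0166
V0=15.6466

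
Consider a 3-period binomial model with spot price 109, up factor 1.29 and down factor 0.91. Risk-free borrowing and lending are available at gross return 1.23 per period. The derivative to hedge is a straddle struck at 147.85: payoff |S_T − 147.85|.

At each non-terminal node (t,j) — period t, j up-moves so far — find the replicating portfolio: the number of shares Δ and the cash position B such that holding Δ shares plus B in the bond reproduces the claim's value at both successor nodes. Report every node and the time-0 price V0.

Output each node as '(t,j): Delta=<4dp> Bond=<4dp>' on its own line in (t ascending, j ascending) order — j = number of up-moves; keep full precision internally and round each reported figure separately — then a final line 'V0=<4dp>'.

The replicating-portfolio and risk-neutral prices coincide; use p* = (1.23−0.91)/(1.29−0.91) = 0.8421 for the latter.
Terminal payoffs: V(3,0)=65.7108, V(3,1)=31.4109, V(3,2)=17.2121, V(3,3)=86.1391
  t=2,j=0: stock 90.2629 → up 116.4391 (V=31.4109), down 82.1392 (V=65.7108). Price 29.9404; hedge Δ=-1.0000, bond B=120.2033.
  t=2,j=1: stock 127.9551 → up 165.0621 (V=17.2121), down 116.4391 (V=31.4109). Price 15.8163; hedge Δ=-0.2920, bond B=53.1815.
  t=2,j=2: stock 181.3869 → up 233.9891 (V=86.1391), down 165.0621 (V=17.2121). Price 61.1836; hedge Δ=1.0000, bond B=-120.2033.
  t=1,j=0: stock 99.1900 → up 127.9551 (V=15.8163), down 90.2629 (V=29.9404). Price 14.6718; hedge Δ=-0.3747, bond B=51.8405.
  t=1,j=1: stock 140.6100 → up 181.3869 (V=61.1836), down 127.9551 (V=15.8163). Price 43.9190; hedge Δ=0.8491, bond B=-75.4689.
  t=0,j=0: stock 109.0000 → up 140.6100 (V=43.9190), down 99.1900 (V=14.6718). Price 31.9521; hedge Δ=0.7061, bond B=-45.0141.
Check: Δ(0,0)·S0 + B(0,0) = 31.9521 = V0.

(0,0): Delta=0.7061 Bond=-45.0141
(1,0): Delta=-0.3747 Bond=51.8405
(1,1): Delta=0.8491 Bond=-75.4689
(2,0): Delta=-1.0000 Bond=120.2033
(2,1): Delta=-0.2920 Bond=53.1815
(2,2): Delta=1.0000 Bond=-120.2033
V0=31.9521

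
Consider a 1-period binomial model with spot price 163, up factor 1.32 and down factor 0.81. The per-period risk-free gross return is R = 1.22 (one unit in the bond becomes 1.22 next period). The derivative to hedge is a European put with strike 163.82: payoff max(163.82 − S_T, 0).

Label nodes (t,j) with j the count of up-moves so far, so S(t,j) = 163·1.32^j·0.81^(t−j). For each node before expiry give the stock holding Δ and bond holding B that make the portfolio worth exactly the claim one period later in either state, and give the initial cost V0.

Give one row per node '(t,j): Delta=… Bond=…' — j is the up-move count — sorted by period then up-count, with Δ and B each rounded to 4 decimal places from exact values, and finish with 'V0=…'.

(0,0): Delta=-0.3824 Bond=67.4426
V0=5.1093

Under the risk-neutral measure, an up-move has probability p* = (R−d)/(u−d) = 0.8039 and values discount at R = 1.22.
Terminal payoffs: V(1,0)=31.7900, V(1,1)=0.0000
Node (0,0) S=163.0000: V=(p*·0.0000+(1−p*)·31.7900)/1.22=5.1093; Δ=(0.0000−31.7900)/(215.1600−132.0300)=-0.3824; B=V−Δ·S=67.4426
Root portfolio cost Δ·163+B reproduces V0=5.1093.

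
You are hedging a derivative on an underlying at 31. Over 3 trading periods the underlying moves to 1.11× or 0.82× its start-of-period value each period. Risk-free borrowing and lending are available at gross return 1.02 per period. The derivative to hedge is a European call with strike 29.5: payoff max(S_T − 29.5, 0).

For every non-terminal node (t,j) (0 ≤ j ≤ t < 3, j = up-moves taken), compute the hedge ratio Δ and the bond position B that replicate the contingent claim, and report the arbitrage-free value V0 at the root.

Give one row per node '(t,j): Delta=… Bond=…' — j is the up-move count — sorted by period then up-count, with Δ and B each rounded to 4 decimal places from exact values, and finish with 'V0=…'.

No-arbitrage ⇒ martingale measure with p* = (R−d)/(u−d) = 0.6897.
Terminal payoffs: V(3,0)=0.0000, V(3,1)=0.0000, V(3,2)=1.8200, V(3,3)=12.8966
(2,0): S=20.8444. Δ = (V_up−V_dn)/(S_up−S_dn) = (0.0000−0.0000)/(23.1373−17.0924) = 0.0000. V = [p*·0.0000 + (1−p*)·0.0000]/1.02 = 0.0000. B = V − Δ·S = 0.0000.
(2,1): S=28.2162. Δ = (V_up−V_dn)/(S_up−S_dn) = (1.8200−0.0000)/(31.3200−23.1373) = 0.2224. V = [p*·1.8200 + (1−p*)·0.0000]/1.02 = 1.2305. B = V − Δ·S = -5.0453.
(2,2): S=38.1951. Δ = (V_up−V_dn)/(S_up−S_dn) = (12.8966−1.8200)/(42.3966−31.3200) = 1.0000. V = [p*·12.8966 + (1−p*)·1.8200]/1.02 = 9.2735. B = V − Δ·S = -28.9216.
(1,0): S=25.4200. Δ = (V_up−V_dn)/(S_up−S_dn) = (1.2305−0.0000)/(28.2162−20.8444) = 0.1669. V = [p*·1.2305 + (1−p*)·0.0000]/1.02 = 0.8320. B = V − Δ·S = -3.4113.
(1,1): S=34.4100. Δ = (V_up−V_dn)/(S_up−S_dn) = (9.2735−1.2305)/(38.1951−28.2162) = 0.8060. V = [p*·9.2735 + (1−p*)·1.2305]/1.02 = 6.6445. B = V − Δ·S = -21.0899.
(0,0): S=31.0000. Δ = (V_up−V_dn)/(S_up−S_dn) = (6.6445−0.8320)/(34.4100−25.4200) = 0.6466. V = [p*·6.6445 + (1−p*)·0.8320]/1.02 = 4.7457. B = V − Δ·S = -15.2975.
Check: Δ(0,0)·S0 + B(0,0) = 4.7457 = V0.

(0,0): Delta=0.6466 Bond=-15.2975
(1,0): Delta=0.1669 Bond=-3.4113
(1,1): Delta=0.8060 Bond=-21.0899
(2,0): Delta=0.0000 Bond=0.0000
(2,1): Delta=0.2224 Bond=-5.0453
(2,2): Delta=1.0000 Bond=-28.9216
V0=4.7457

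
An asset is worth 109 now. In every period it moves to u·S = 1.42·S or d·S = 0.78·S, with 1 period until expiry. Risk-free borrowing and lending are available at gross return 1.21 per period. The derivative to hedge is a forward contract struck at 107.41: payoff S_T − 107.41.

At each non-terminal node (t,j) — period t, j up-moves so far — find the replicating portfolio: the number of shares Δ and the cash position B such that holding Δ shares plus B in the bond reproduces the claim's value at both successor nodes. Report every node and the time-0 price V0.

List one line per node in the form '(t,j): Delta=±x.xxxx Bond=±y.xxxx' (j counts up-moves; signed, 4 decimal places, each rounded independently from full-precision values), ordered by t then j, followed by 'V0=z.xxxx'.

Since d<R<u, set p* = (R−d)/(u−d) = 0.6719; price each node as the discounted p*-expectation of its children.
At expiry t=1: V(1,0)=-22.3900, V(1,1)=47.3700
Node (0,0) S=109.0000: V=(p*·47.3700+(1−p*)·-22.3900)/1.21=20.2314; Δ=(47.3700−-22.3900)/(154.7800−85.0200)=1.0000; B=V−Δ·S=-88.7686
Self-financing check: at every node Δ·S+B equals the discounted successor values.

(0,0): Delta=1.0000 Bond=-88.7686
V0=20.2314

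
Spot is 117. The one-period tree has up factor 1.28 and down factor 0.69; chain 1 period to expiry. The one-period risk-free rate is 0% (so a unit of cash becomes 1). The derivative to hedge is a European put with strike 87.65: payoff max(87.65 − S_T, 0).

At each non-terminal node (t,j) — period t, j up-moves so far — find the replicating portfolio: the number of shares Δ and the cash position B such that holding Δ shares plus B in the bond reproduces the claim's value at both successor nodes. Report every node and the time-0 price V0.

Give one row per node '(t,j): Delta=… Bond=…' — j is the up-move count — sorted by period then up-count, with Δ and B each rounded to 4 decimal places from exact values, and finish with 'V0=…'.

(0,0): Delta=-0.1002 Bond=15.0129
V0=3.2841

The replicating-portfolio and risk-neutral prices coincide; use p* = (1−0.69)/(1.28−0.69) = 0.5254 for the latter.
Payoff layer (t=1): V(1,0)=6.9200, V(1,1)=0.0000
Node (0,0) S=117.0000: V=(p*·0.0000+(1−p*)·6.9200)/1=3.2841; Δ=(0.0000−6.9200)/(149.7600−80.7300)=-0.1002; B=V−Δ·S=15.0129
Each (Δ,B) replicates both successor values, so the strategy is self-financing and V0 is arbitrage-free.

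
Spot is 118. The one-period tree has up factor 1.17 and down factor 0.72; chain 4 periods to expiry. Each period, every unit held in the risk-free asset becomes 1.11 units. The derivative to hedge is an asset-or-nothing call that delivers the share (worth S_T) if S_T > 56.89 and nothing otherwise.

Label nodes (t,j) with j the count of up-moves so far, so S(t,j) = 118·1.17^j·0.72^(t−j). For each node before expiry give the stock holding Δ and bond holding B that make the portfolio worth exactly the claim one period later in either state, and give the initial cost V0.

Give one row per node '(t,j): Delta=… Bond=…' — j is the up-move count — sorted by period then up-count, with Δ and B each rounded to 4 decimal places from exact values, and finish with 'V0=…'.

(0,0): Delta=1.0322 Bond=-4.0794
(1,0): Delta=1.2453 Bond=-22.6407
(1,1): Delta=1.0120 Bond=-1.7416
(2,0): Delta=2.3751 Bond=-94.2421
(2,1): Delta=1.1384 Bond=-14.4988
(2,2): Delta=1.0000 Bond=0.0000
(3,0): Delta=0.0000 Bond=0.0000
(3,1): Delta=2.6000 Bond=-120.7024
(3,2): Delta=1.0000 Bond=0.0000
(3,3): Delta=1.0000 Bond=0.0000
V0=117.7145

Since d<R<u, set p* = (R−d)/(u−d) = 0.8667; price each node as the discounted p*-expectation of its children.
Terminal payoffs: V(4,0)=0.0000, V(4,1)=0.0000, V(4,2)=83.7373, V(4,3)=136.0730, V(4,4)=221.1187
  t=3,j=0: stock 44.0433 → up 51.5306 (V=0.0000), down 31.7112 (V=0.0000). Price 0.0000; hedge Δ=0.0000, bond B=0.0000.
  t=3,j=1: stock 71.5703 → up 83.7373 (V=83.7373), down 51.5306 (V=0.0000). Price 65.3804; hedge Δ=2.6000, bond B=-120.7024.
  t=3,j=2: stock 116.3017 → up 136.0730 (V=136.0730), down 83.7373 (V=83.7373). Price 116.3017; hedge Δ=1.0000, bond B=0.0000.
  t=3,j=3: stock 188.9903 → up 221.1187 (V=221.1187), down 136.0730 (V=136.0730). Price 188.9903; hedge Δ=1.0000, bond B=0.0000.
  t=2,j=0: stock 61.1712 → up 71.5703 (V=65.3804), down 44.0433 (V=0.0000). Price 51.0478; hedge Δ=2.3751, bond B=-94.2421.
  t=2,j=1: stock 99.4032 → up 116.3017 (V=116.3017), down 71.5703 (V=65.3804). Price 98.6597; hedge Δ=1.1384, bond B=-14.4988.
  t=2,j=2: stock 161.5302 → up 188.9903 (V=188.9903), down 116.3017 (V=116.3017). Price 161.5302; hedge Δ=1.0000, bond B=0.0000.
  t=1,j=0: stock 84.9600 → up 99.4032 (V=98.6597), down 61.1712 (V=51.0478). Price 83.1634; hedge Δ=1.2453, bond B=-22.6407.
  t=1,j=1: stock 138.0600 → up 161.5302 (V=161.5302), down 99.4032 (V=98.6597). Price 137.9707; hedge Δ=1.0120, bond B=-1.7416.
  t=0,j=0: stock 118.0000 → up 138.0600 (V=137.9707), down 84.9600 (V=83.1634). Price 117.7145; hedge Δ=1.0322, bond B=-4.0794.
Self-financing check: at every node Δ·S+B equals the discounted successor values.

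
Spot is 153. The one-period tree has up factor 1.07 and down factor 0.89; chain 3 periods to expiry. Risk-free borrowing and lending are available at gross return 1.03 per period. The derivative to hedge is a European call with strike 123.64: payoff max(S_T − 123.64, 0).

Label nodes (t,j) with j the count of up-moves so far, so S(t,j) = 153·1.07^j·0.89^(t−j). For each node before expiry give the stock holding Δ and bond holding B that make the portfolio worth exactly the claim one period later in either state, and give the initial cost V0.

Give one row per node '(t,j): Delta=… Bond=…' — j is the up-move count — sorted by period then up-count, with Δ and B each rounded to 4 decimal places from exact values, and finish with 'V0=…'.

(0,0): Delta=0.9733 Bond=-108.9090
(1,0): Delta=0.8611 Bond=-96.8943
(1,1): Delta=1.0000 Bond=-116.5426
(2,0): Delta=0.2766 Bond=-28.9691
(2,1): Delta=1.0000 Bond=-120.0388
(2,2): Delta=1.0000 Bond=-120.0388
V0=40.0104

Risk-neutral probability p* = (R−d)/(u−d) = (1.03−0.89)/(1.07−0.89) = 0.7778.
At expiry t=3: V(3,0)=0.0000, V(3,1)=6.0347, V(3,2)=32.2610, V(3,3)=63.7916
(2,0): S=121.1913. Δ = (V_up−V_dn)/(S_up−S_dn) = (6.0347−0.0000)/(129.6747−107.8603) = 0.2766. V = [p*·6.0347 + (1−p*)·0.0000]/1.03 = 4.5569. B = V − Δ·S = -28.9691.
(2,1): S=145.7019. Δ = (V_up−V_dn)/(S_up−S_dn) = (32.2610−6.0347)/(155.9010−129.6747) = 1.0000. V = [p*·32.2610 + (1−p*)·6.0347]/1.03 = 25.6631. B = V − Δ·S = -120.0388.
(2,2): S=175.1697. Δ = (V_up−V_dn)/(S_up−S_dn) = (63.7916−32.2610)/(187.4316−155.9010) = 1.0000. V = [p*·63.7916 + (1−p*)·32.2610]/1.03 = 55.1309. B = V − Δ·S = -120.0388.
(1,0): S=136.1700. Δ = (V_up−V_dn)/(S_up−S_dn) = (25.6631−4.5569)/(145.7019−121.1913) = 0.8611. V = [p*·25.6631 + (1−p*)·4.5569]/1.03 = 20.3620. B = V − Δ·S = -96.8943.
(1,1): S=163.7100. Δ = (V_up−V_dn)/(S_up−S_dn) = (55.1309−25.6631)/(175.1697−145.7019) = 1.0000. V = [p*·55.1309 + (1−p*)·25.6631]/1.03 = 47.1674. B = V − Δ·S = -116.5426.
(0,0): S=153.0000. Δ = (V_up−V_dn)/(S_up−S_dn) = (47.1674−20.3620)/(163.7100−136.1700) = 0.9733. V = [p*·47.1674 + (1−p*)·20.3620]/1.03 = 40.0104. B = V − Δ·S = -108.9090.
Self-financing check: at every node Δ·S+B equals the discounted successor values.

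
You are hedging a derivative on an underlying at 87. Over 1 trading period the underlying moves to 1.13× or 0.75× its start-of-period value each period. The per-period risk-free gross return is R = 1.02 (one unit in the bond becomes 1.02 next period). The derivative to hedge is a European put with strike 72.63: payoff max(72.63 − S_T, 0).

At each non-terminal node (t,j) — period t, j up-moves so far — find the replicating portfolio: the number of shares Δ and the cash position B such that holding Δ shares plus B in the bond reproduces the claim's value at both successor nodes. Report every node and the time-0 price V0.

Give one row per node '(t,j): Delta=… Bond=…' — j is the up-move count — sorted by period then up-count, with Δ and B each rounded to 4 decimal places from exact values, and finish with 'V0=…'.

(0,0): Delta=-0.2232 Bond=21.5155
V0=2.0944

No-arbitrage ⇒ martingale measure with p* = (R−d)/(u−d) = 0.7105.
Terminal values V(1,·): V(1,0)=7.3800, V(1,1)=0.0000
  t=0,j=0: stock 87.0000 → up 98.3100 (V=0.0000), down 65.2500 (V=7.3800). Price 2.0944; hedge Δ=-0.2232, bond B=21.5155.
Self-financing check: at every node Δ·S+B equals the discounted successor values.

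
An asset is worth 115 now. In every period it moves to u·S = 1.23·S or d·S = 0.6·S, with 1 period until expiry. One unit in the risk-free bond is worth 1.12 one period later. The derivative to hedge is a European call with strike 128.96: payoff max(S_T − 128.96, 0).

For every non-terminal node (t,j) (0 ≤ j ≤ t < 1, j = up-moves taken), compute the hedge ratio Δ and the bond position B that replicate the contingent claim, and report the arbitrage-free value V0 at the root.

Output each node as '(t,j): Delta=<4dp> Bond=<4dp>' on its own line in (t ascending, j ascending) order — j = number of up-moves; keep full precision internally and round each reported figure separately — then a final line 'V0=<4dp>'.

(0,0): Delta=0.1724 Bond=-10.6207
V0=9.2046

Since d<R<u, set p* = (R−d)/(u−d) = 0.8254; price each node as the discounted p*-expectation of its children.
Payoff layer (t=1): V(1,0)=0.0000, V(1,1)=12.4900
  t=0,j=0: stock 115.0000 → up 141.4500 (V=12.4900), down 69.0000 (V=0.0000). Price 9.2046; hedge Δ=0.1724, bond B=-10.6207.
Check: Δ(0,0)·S0 + B(0,0) = 9.2046 = V0.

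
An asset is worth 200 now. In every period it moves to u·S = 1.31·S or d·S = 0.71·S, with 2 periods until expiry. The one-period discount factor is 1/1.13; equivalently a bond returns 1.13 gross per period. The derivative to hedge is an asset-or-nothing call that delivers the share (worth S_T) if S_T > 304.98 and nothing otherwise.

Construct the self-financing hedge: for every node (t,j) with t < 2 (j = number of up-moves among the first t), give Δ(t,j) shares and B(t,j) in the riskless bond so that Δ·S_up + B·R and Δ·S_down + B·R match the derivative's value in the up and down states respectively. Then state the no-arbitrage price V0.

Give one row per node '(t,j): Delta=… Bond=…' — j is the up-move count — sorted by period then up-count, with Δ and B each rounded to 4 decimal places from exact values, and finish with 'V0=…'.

Under the risk-neutral measure, an up-move has probability p* = (R−d)/(u−d) = 0.7000 and values discount at R = 1.13.
Terminal payoffs: V(2,0)=0.0000, V(2,1)=0.0000, V(2,2)=343.2200
  t=1,j=0: stock 142.0000 → up 186.0200 (V=0.0000), down 100.8200 (V=0.0000). Price 0.0000; hedge Δ=0.0000, bond B=0.0000.
  t=1,j=1: stock 262.0000 → up 343.2200 (V=343.2200), down 186.0200 (V=0.0000). Price 212.6142; hedge Δ=2.1833, bond B=-359.4192.
  t=0,j=0: stock 200.0000 → up 262.0000 (V=212.6142), down 142.0000 (V=0.0000). Price 131.7079; hedge Δ=1.7718, bond B=-222.6490.
Check: Δ(0,0)·S0 + B(0,0) = 131.7079 = V0.

(0,0): Delta=1.7718 Bond=-222.6490
(1,0): Delta=0.0000 Bond=0.0000
(1,1): Delta=2.1833 Bond=-359.4192
V0=131.7079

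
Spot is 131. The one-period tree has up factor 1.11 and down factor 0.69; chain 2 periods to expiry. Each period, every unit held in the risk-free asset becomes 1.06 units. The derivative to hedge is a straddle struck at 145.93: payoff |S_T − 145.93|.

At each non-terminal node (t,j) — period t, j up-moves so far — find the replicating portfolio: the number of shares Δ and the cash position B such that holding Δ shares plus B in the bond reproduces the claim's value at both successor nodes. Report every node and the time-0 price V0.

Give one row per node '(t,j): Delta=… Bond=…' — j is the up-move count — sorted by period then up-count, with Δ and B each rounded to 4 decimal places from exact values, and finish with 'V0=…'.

Since d<R<u, set p* = (R−d)/(u−d) = 0.8810; price each node as the discounted p*-expectation of its children.
Terminal values V(2,·): V(2,0)=83.5609, V(2,1)=45.5971, V(2,2)=15.4751
Node (1,0) S=90.3900: V=(p*·45.5971+(1−p*)·83.5609)/1.06=47.2798; Δ=(45.5971−83.5609)/(100.3329−62.3691)=-1.0000; B=V−Δ·S=137.6698
Node (1,1) S=145.4100: V=(p*·15.4751+(1−p*)·45.5971)/1.06=17.9821; Δ=(15.4751−45.5971)/(161.4051−100.3329)=-0.4932; B=V−Δ·S=89.7012
Node (0,0) S=131.0000: V=(p*·17.9821+(1−p*)·47.2798)/1.06=20.2547; Δ=(17.9821−47.2798)/(145.4100−90.3900)=-0.5325; B=V−Δ·S=90.0111
Check: Δ(0,0)·S0 + B(0,0) = 20.2547 = V0.

(0,0): Delta=-0.5325 Bond=90.0111
(1,0): Delta=-1.0000 Bond=137.6698
(1,1): Delta=-0.4932 Bond=89.7012
V0=20.2547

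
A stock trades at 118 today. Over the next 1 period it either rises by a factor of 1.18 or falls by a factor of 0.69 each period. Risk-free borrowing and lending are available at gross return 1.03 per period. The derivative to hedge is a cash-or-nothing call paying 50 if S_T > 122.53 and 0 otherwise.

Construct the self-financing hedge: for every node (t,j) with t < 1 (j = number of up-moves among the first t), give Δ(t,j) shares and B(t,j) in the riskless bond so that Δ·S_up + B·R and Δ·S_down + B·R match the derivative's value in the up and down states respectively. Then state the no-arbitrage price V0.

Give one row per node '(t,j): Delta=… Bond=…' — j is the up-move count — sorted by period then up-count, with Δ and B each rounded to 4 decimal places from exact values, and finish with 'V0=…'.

(0,0): Delta=0.8648 Bond=-68.3574
V0=33.6834

Risk-neutral probability p* = (R−d)/(u−d) = (1.03−0.69)/(1.18−0.69) = 0.6939.
Terminal values V(1,·): V(1,0)=0.0000, V(1,1)=50.0000
(0,0): S=118.0000. Δ = (V_up−V_dn)/(S_up−S_dn) = (50.0000−0.0000)/(139.2400−81.4200) = 0.8648. V = [p*·50.0000 + (1−p*)·0.0000]/1.03 = 33.6834. B = V − Δ·S = -68.3574.
Each (Δ,B) replicates both successor values, so the strategy is self-financing and V0 is arbitrage-free.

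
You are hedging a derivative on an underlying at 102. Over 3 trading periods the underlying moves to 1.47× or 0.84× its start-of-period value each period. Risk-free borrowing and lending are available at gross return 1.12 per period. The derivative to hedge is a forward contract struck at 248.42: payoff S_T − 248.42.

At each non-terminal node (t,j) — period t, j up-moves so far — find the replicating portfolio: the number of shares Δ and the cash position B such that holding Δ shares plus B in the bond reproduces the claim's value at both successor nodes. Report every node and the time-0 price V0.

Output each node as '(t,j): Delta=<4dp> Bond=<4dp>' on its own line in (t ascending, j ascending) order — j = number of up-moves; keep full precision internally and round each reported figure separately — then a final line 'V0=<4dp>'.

(0,0): Delta=1.0000 Bond=-176.8204
(1,0): Delta=1.0000 Bond=-198.0389
(1,1): Delta=1.0000 Bond=-198.0389
(2,0): Delta=1.0000 Bond=-221.8036
(2,1): Delta=1.0000 Bond=-221.8036
(2,2): Delta=1.0000 Bond=-221.8036
V0=-74.8204

Risk-neutral probability p* = (R−d)/(u−d) = (1.12−0.84)/(1.47−0.84) = 0.4444.
Terminal values V(3,·): V(3,0)=-187.9642, V(3,1)=-142.6223, V(3,2)=-63.2741, V(3,3)=75.5853
(2,0): S=71.9712. Δ = (V_up−V_dn)/(S_up−S_dn) = (-142.6223−-187.9642)/(105.7977−60.4558) = 1.0000. V = [p*·-142.6223 + (1−p*)·-187.9642]/1.12 = -149.8324. B = V − Δ·S = -221.8036.
(2,1): S=125.9496. Δ = (V_up−V_dn)/(S_up−S_dn) = (-63.2741−-142.6223)/(185.1459−105.7977) = 1.0000. V = [p*·-63.2741 + (1−p*)·-142.6223]/1.12 = -95.8540. B = V − Δ·S = -221.8036.
(2,2): S=220.4118. Δ = (V_up−V_dn)/(S_up−S_dn) = (75.5853−-63.2741)/(324.0053−185.1459) = 1.0000. V = [p*·75.5853 + (1−p*)·-63.2741]/1.12 = -1.3918. B = V − Δ·S = -221.8036.
(1,0): S=85.6800. Δ = (V_up−V_dn)/(S_up−S_dn) = (-95.8540−-149.8324)/(125.9496−71.9712) = 1.0000. V = [p*·-95.8540 + (1−p*)·-149.8324]/1.12 = -112.3589. B = V − Δ·S = -198.0389.
(1,1): S=149.9400. Δ = (V_up−V_dn)/(S_up−S_dn) = (-1.3918−-95.8540)/(220.4118−125.9496) = 1.0000. V = [p*·-1.3918 + (1−p*)·-95.8540]/1.12 = -48.0989. B = V − Δ·S = -198.0389.
(0,0): S=102.0000. Δ = (V_up−V_dn)/(S_up−S_dn) = (-48.0989−-112.3589)/(149.9400−85.6800) = 1.0000. V = [p*·-48.0989 + (1−p*)·-112.3589]/1.12 = -74.8204. B = V − Δ·S = -176.8204.
Check: Δ(0,0)·S0 + B(0,0) = -74.8204 = V0.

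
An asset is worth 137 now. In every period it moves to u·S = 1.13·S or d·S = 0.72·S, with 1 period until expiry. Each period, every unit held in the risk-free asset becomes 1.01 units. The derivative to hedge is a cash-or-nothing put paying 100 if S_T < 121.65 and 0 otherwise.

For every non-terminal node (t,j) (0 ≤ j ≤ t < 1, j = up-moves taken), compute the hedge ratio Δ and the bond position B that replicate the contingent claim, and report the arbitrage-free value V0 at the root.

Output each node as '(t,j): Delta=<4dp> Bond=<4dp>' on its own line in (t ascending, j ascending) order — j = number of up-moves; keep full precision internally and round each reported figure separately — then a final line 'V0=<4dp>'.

(0,0): Delta=-1.7803 Bond=272.8809
V0=28.9785

Since d<R<u, set p* = (R−d)/(u−d) = 0.7073; price each node as the discounted p*-expectation of its children.
Payoff layer (t=1): V(1,0)=100.0000, V(1,1)=0.0000
  t=0,j=0: stock 137.0000 → up 154.8100 (V=0.0000), down 98.6400 (V=100.0000). Price 28.9785; hedge Δ=-1.7803, bond B=272.8809.
Check: Δ(0,0)·S0 + B(0,0) = 28.9785 = V0.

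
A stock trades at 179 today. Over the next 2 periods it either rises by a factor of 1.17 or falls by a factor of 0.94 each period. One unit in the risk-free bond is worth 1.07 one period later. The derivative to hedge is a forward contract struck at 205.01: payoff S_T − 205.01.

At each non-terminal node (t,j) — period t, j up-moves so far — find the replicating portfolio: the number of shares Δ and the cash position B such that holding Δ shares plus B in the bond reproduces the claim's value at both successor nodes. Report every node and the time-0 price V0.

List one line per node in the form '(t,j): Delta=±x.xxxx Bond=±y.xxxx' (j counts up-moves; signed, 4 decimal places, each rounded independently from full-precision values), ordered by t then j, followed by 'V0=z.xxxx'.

Under the risk-neutral measure, an up-move has probability p* = (R−d)/(u−d) = 0.5652 and values discount at R = 1.07.
Payoff layer (t=2): V(2,0)=-46.8456, V(2,1)=-8.1458, V(2,2)=40.0231
  t=1,j=0: stock 168.2600 → up 196.8642 (V=-8.1458), down 158.1644 (V=-46.8456). Price -23.3381; hedge Δ=1.0000, bond B=-191.5981.
  t=1,j=1: stock 209.4300 → up 245.0331 (V=40.0231), down 196.8642 (V=-8.1458). Price 17.8319; hedge Δ=1.0000, bond B=-191.5981.
  t=0,j=0: stock 179.0000 → up 209.4300 (V=17.8319), down 168.2600 (V=-23.3381). Price -0.0637; hedge Δ=1.0000, bond B=-179.0637.
The time-0 hedge costs -0.0637, which is the no-arbitrage price.

(0,0): Delta=1.0000 Bond=-179.0637
(1,0): Delta=1.0000 Bond=-191.5981
(1,1): Delta=1.0000 Bond=-191.5981
V0=-0.0637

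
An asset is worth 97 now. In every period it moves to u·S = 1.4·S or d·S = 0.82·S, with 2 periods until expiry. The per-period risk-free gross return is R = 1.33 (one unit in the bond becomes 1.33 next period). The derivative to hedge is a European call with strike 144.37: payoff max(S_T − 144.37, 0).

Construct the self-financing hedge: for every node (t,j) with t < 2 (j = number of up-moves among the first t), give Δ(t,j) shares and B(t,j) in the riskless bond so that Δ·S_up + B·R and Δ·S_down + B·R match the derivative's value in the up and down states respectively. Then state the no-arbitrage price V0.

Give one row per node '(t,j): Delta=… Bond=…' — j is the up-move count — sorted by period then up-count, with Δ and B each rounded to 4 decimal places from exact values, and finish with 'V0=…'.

(0,0): Delta=0.5376 Bond=-32.1526
(1,0): Delta=0.0000 Bond=0.0000
(1,1): Delta=0.5808 Bond=-48.6324
V0=19.9973

No-arbitrage ⇒ martingale measure with p* = (R−d)/(u−d) = 0.8793.
Terminal payoffs: V(2,0)=0.0000, V(2,1)=0.0000, V(2,2)=45.7500
Node (1,0) S=79.5400: V=(p*·0.0000+(1−p*)·0.0000)/1.33=0.0000; Δ=(0.0000−0.0000)/(111.3560−65.2228)=0.0000; B=V−Δ·S=0.0000
Node (1,1) S=135.8000: V=(p*·45.7500+(1−p*)·0.0000)/1.33=30.2470; Δ=(45.7500−0.0000)/(190.1200−111.3560)=0.5808; B=V−Δ·S=-48.6324
Node (0,0) S=97.0000: V=(p*·30.2470+(1−p*)·0.0000)/1.33=19.9973; Δ=(30.2470−0.0000)/(135.8000−79.5400)=0.5376; B=V−Δ·S=-32.1526
Check: Δ(0,0)·S0 + B(0,0) = 19.9973 = V0.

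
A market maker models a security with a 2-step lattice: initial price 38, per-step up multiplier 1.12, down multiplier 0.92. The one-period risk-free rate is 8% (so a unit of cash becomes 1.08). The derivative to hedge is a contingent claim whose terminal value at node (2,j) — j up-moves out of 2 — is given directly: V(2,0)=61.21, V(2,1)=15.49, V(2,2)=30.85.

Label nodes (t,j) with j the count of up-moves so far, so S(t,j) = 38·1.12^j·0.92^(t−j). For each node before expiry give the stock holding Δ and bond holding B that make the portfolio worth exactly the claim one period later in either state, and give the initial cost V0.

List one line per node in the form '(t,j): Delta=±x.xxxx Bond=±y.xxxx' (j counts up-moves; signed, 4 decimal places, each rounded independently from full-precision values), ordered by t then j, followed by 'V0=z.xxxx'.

Since d<R<u, set p* = (R−d)/(u−d) = 0.8000; price each node as the discounted p*-expectation of its children.
Terminal payoffs: V(2,0)=61.2100, V(2,1)=15.4900, V(2,2)=30.8500
Node (1,0) S=34.9600: V=(p*·15.4900+(1−p*)·61.2100)/1.08=22.8093; Δ=(15.4900−61.2100)/(39.1552−32.1632)=-6.5389; B=V−Δ·S=251.4093
Node (1,1) S=42.5600: V=(p*·30.8500+(1−p*)·15.4900)/1.08=25.7204; Δ=(30.8500−15.4900)/(47.6672−39.1552)=1.8045; B=V−Δ·S=-51.0796
Node (0,0) S=38.0000: V=(p*·25.7204+(1−p*)·22.8093)/1.08=23.2761; Δ=(25.7204−22.8093)/(42.5600−34.9600)=0.3830; B=V−Δ·S=8.7205
Each (Δ,B) replicates both successor values, so the strategy is self-financing and V0 is arbitrage-free.

(0,0): Delta=0.3830 Bond=8.7205
(1,0): Delta=-6.5389 Bond=251.4093
(1,1): Delta=1.8045 Bond=-51.0796
V0=23.2761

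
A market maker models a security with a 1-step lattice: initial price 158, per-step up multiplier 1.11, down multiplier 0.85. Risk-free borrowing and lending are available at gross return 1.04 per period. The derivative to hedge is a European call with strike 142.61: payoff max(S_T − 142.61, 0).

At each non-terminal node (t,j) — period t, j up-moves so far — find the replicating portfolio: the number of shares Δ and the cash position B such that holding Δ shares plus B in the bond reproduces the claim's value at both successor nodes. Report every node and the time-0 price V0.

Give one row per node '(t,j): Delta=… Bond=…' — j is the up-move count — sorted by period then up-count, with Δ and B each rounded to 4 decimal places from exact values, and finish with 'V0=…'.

Risk-neutral probability p* = (R−d)/(u−d) = (1.04−0.85)/(1.11−0.85) = 0.7308.
Payoff layer (t=1): V(1,0)=0.0000, V(1,1)=32.7700
  t=0,j=0: stock 158.0000 → up 175.3800 (V=32.7700), down 134.3000 (V=0.0000). Price 23.0263; hedge Δ=0.7977, bond B=-103.0122.
Self-financing check: at every node Δ·S+B equals the discounted successor values.

(0,0): Delta=0.7977 Bond=-103.0122
V0=23.0263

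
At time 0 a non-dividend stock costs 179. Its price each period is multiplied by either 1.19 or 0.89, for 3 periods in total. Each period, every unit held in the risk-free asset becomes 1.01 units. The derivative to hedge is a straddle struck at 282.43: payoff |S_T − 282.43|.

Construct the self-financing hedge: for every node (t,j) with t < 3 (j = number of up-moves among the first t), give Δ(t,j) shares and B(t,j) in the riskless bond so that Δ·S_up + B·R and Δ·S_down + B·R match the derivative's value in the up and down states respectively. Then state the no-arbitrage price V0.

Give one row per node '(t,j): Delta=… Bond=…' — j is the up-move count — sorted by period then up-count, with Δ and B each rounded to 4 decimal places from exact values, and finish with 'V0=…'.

No-arbitrage ⇒ martingale measure with p* = (R−d)/(u−d) = 0.4000.
At expiry t=3: V(3,0)=156.2405, V(3,1)=113.7048, V(3,2)=56.8311, V(3,3)=19.2135
  t=2,j=0: stock 141.7859 → up 168.7252 (V=113.7048), down 126.1895 (V=156.2405). Price 137.8478; hedge Δ=-1.0000, bond B=279.6337.
  t=2,j=1: stock 189.5789 → up 225.5989 (V=56.8311), down 168.7252 (V=113.7048). Price 90.0548; hedge Δ=-1.0000, bond B=279.6337.
  t=2,j=2: stock 253.4819 → up 301.6435 (V=19.2135), down 225.5989 (V=56.8311). Price 41.3703; hedge Δ=-0.4947, bond B=166.7625.
  t=1,j=0: stock 159.3100 → up 189.5789 (V=90.0548), down 141.7859 (V=137.8478). Price 117.5550; hedge Δ=-1.0000, bond B=276.8650.
  t=1,j=1: stock 213.0100 → up 253.4819 (V=41.3703), down 189.5789 (V=90.0548). Price 69.8822; hedge Δ=-0.7618, bond B=232.1636.
  t=0,j=0: stock 179.0000 → up 213.0100 (V=69.8822), down 159.3100 (V=117.5550). Price 97.5108; hedge Δ=-0.8878, bond B=256.4202.
Each (Δ,B) replicates both successor values, so the strategy is self-financing and V0 is arbitrage-free.

(0,0): Delta=-0.8878 Bond=256.4202
(1,0): Delta=-1.0000 Bond=276.8650
(1,1): Delta=-0.7618 Bond=232.1636
(2,0): Delta=-1.0000 Bond=279.6337
(2,1): Delta=-1.0000 Bond=279.6337
(2,2): Delta=-0.4947 Bond=166.7625
V0=97.5108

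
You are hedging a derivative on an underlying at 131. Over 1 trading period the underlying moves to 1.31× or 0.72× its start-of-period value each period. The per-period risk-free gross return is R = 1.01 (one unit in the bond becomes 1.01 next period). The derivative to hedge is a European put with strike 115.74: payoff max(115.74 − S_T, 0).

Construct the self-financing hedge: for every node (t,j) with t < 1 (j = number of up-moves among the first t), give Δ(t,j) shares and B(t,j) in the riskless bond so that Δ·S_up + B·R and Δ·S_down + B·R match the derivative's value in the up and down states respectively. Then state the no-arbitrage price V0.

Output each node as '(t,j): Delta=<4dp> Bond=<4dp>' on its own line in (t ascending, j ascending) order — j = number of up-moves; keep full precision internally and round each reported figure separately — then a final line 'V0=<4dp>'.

The replicating-portfolio and risk-neutral prices coincide; use p* = (1.01−0.72)/(1.31−0.72) = 0.4915 for the latter.
Payoff layer (t=1): V(1,0)=21.4200, V(1,1)=0.0000
  t=0,j=0: stock 131.0000 → up 171.6100 (V=0.0000), down 94.3200 (V=21.4200). Price 10.7837; hedge Δ=-0.2771, bond B=47.0888.
Self-financing check: at every node Δ·S+B equals the discounted successor values.

(0,0): Delta=-0.2771 Bond=47.0888
V0=10.7837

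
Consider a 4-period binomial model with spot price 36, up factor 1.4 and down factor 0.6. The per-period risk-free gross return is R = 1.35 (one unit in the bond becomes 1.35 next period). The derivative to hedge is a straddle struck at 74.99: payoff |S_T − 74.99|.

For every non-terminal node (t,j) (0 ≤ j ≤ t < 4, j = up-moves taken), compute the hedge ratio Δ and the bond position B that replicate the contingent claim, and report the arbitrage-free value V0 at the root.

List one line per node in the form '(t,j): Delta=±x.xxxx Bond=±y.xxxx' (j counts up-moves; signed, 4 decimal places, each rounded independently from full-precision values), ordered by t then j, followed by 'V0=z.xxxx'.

(0,0): Delta=0.4723 Bond=-0.9802
(1,0): Delta=-1.0000 Bond=30.4791
(1,1): Delta=0.5144 Bond=-3.4434
(2,0): Delta=-1.0000 Bond=41.1468
(2,1): Delta=-1.0000 Bond=41.1468
(2,2): Delta=0.5577 Bond=-7.7017
(3,0): Delta=-1.0000 Bond=55.5481
(3,1): Delta=-1.0000 Bond=55.5481
(3,2): Delta=-1.0000 Bond=55.5481
(3,3): Delta=0.6022 Bond=-14.7936
V0=16.0238

The replicating-portfolio and risk-neutral prices coincide; use p* = (1.35−0.6)/(1.4−0.6) = 0.9375 for the latter.
At expiry t=4: V(4,0)=70.3244, V(4,1)=64.1036, V(4,2)=49.5884, V(4,3)=15.7196, V(4,4)=63.3076
(3,0): S=7.7760. Δ = (V_up−V_dn)/(S_up−S_dn) = (64.1036−70.3244)/(10.8864−4.6656) = -1.0000. V = [p*·64.1036 + (1−p*)·70.3244]/1.35 = 47.7721. B = V − Δ·S = 55.5481.
(3,1): S=18.1440. Δ = (V_up−V_dn)/(S_up−S_dn) = (49.5884−64.1036)/(25.4016−10.8864) = -1.0000. V = [p*·49.5884 + (1−p*)·64.1036]/1.35 = 37.4041. B = V − Δ·S = 55.5481.
(3,2): S=42.3360. Δ = (V_up−V_dn)/(S_up−S_dn) = (15.7196−49.5884)/(59.2704−25.4016) = -1.0000. V = [p*·15.7196 + (1−p*)·49.5884]/1.35 = 13.2121. B = V − Δ·S = 55.5481.
(3,3): S=98.7840. Δ = (V_up−V_dn)/(S_up−S_dn) = (63.3076−15.7196)/(138.2976−59.2704) = 0.6022. V = [p*·63.3076 + (1−p*)·15.7196]/1.35 = 44.6914. B = V − Δ·S = -14.7936.
(2,0): S=12.9600. Δ = (V_up−V_dn)/(S_up−S_dn) = (37.4041−47.7721)/(18.1440−7.7760) = -1.0000. V = [p*·37.4041 + (1−p*)·47.7721]/1.35 = 28.1868. B = V − Δ·S = 41.1468.
(2,1): S=30.2400. Δ = (V_up−V_dn)/(S_up−S_dn) = (13.2121−37.4041)/(42.3360−18.1440) = -1.0000. V = [p*·13.2121 + (1−p*)·37.4041]/1.35 = 10.9068. B = V − Δ·S = 41.1468.
(2,2): S=70.5600. Δ = (V_up−V_dn)/(S_up−S_dn) = (44.6914−13.2121)/(98.7840−42.3360) = 0.5577. V = [p*·44.6914 + (1−p*)·13.2121]/1.35 = 31.6473. B = V − Δ·S = -7.7017.
(1,0): S=21.6000. Δ = (V_up−V_dn)/(S_up−S_dn) = (10.9068−28.1868)/(30.2400−12.9600) = -1.0000. V = [p*·10.9068 + (1−p*)·28.1868]/1.35 = 8.8791. B = V − Δ·S = 30.4791.
(1,1): S=50.4000. Δ = (V_up−V_dn)/(S_up−S_dn) = (31.6473−10.9068)/(70.5600−30.2400) = 0.5144. V = [p*·31.6473 + (1−p*)·10.9068]/1.35 = 22.4823. B = V − Δ·S = -3.4434.
(0,0): S=36.0000. Δ = (V_up−V_dn)/(S_up−S_dn) = (22.4823−8.8791)/(50.4000−21.6000) = 0.4723. V = [p*·22.4823 + (1−p*)·8.8791]/1.35 = 16.0238. B = V − Δ·S = -0.9802.
The time-0 hedge costs 16.0238, which is the no-arbitrage price.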